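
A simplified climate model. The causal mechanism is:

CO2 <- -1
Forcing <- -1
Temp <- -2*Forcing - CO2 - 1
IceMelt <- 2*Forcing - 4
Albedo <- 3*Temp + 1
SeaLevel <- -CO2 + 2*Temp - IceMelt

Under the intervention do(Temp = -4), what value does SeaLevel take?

-1

The intervention breaks the incoming arrows to Temp: Temp <- -2*Forcing - CO2 - 1 no longer applies, and Temp = -4.
IceMelt = 2*Forcing - 4  [with Forcing=-1]  = -6
SeaLevel = -CO2 + 2*Temp - IceMelt  [with CO2=-1, Temp=-4, IceMelt=-6]  = -1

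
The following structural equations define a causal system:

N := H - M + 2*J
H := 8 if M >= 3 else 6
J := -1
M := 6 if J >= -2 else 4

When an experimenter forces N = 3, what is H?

8

Under do(N=3), the mechanism N := H - M + 2*J is discarded; N is fixed at 3.
Since H is not a descendant of the intervened variable, it is unaffected.
M = 6 if J >= -2 else 4  [with J=-1]  = 6
H = 8 if M >= 3 else 6  [with M=6]  = 8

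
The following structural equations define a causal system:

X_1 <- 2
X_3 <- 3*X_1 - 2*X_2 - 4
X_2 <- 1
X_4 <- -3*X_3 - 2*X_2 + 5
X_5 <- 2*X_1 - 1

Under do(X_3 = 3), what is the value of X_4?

The intervention breaks the incoming arrows to X_3: X_3 <- 3*X_1 - 2*X_2 - 4 no longer applies, and X_3 = 3.
X_4 = -3*X_3 - 2*X_2 + 5  [with X_3=3, X_2=1]  = -6

-6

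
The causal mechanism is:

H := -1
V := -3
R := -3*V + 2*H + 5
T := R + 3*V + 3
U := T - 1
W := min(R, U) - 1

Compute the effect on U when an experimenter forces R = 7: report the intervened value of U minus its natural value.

do(R=7) replaces the equation R := -3*V + 2*H + 5 with the constant R = 7.
T = R + 3*V + 3  [with R=7, V=-3]  = 1
U = T - 1  [with T=1]  = 0
Without intervention: R = -3*V + 2*H + 5  [with V=-3, H=-1]  = 12; T = R + 3*V + 3  [with R=12, V=-3]  = 6; U = T - 1  [with T=6]  = 5.
Change = 0 − 5 = -5.

-5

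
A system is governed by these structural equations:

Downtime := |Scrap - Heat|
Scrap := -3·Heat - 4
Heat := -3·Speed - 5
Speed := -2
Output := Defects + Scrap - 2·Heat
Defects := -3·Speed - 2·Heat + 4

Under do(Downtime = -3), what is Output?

-1

do(Downtime=-3) replaces the equation Downtime := |Scrap - Heat| with the constant Downtime = -3.
Since Output is not a descendant of the intervened variable, it is unaffected.
Heat = -3·Speed - 5  [with Speed=-2]  = 1
Defects = -3·Speed - 2·Heat + 4  [with Speed=-2, Heat=1]  = 8
Scrap = -3·Heat - 4  [with Heat=1]  = -7
Output = Defects + Scrap - 2·Heat  [with Defects=8, Scrap=-7, Heat=1]  = -1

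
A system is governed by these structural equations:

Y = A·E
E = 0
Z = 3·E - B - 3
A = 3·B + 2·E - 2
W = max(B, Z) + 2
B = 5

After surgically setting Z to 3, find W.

7

Intervening sets Z = 3 and removes its equation (Z = 3·E - B - 3).
W = max(B, Z) + 2  [with B=5, Z=3]  = 7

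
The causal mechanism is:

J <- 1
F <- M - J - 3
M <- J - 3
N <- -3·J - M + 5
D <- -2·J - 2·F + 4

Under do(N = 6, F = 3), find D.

Setting N = 6, F = 3 by intervention discards those variables' equations.
D = -2·J - 2·F + 4  [with J=1, F=3]  = -4

-4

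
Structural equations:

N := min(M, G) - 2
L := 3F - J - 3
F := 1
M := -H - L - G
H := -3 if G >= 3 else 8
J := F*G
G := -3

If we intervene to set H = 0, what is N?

Under do(H=0), the mechanism H := -3 if G >= 3 else 8 is discarded; H is fixed at 0.
J = F*G  [with F=1, G=-3]  = -3
L = 3F - J - 3  [with F=1, J=-3]  = 3
M = -H - L - G  [with H=0, L=3, G=-3]  = 0
N = min(M, G) - 2  [with M=0, G=-3]  = -5

-5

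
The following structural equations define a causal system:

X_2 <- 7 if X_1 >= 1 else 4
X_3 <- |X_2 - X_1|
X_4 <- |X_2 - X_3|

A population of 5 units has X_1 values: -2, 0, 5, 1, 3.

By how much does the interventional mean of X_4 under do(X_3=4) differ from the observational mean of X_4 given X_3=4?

0.3

do(X_3=4) breaks X_3's dependence on X_1. With X_3=4 fixed, X_4 across the units is 0, 0, 3, 3, 3, mean 1.8.
Observing X_3=4 restricts to units where X_3's equation naturally yields 4: X_1 ∈ {0, 3}. In that subpopulation X_4 = 0, 3, mean 1.5.
Difference = 1.8 − 1.5 = 0.3.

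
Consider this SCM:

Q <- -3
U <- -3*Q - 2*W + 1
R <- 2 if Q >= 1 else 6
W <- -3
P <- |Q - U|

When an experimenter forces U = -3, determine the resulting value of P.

0

Intervening sets U = -3 and removes its equation (U <- -3*Q - 2*W + 1).
P = |Q - U|  [with Q=-3, U=-3]  = 0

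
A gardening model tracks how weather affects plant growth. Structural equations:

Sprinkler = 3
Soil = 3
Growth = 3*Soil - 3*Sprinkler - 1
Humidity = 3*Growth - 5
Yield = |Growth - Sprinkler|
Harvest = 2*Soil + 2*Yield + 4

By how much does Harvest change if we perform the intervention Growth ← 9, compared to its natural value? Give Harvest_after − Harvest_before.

4

The intervention breaks the incoming arrows to Growth: Growth = 3*Soil - 3*Sprinkler - 1 no longer applies, and Growth = 9.
Yield = |Growth - Sprinkler|  [with Growth=9, Sprinkler=3]  = 6
Harvest = 2*Soil + 2*Yield + 4  [with Soil=3, Yield=6]  = 22
Without intervention: Growth = 3*Soil - 3*Sprinkler - 1  [with Soil=3, Sprinkler=3]  = -1; Yield = |Growth - Sprinkler|  [with Growth=-1, Sprinkler=3]  = 4; Harvest = 2*Soil + 2*Yield + 4  [with Soil=3, Yield=4]  = 18.
Change = 22 − 18 = 4.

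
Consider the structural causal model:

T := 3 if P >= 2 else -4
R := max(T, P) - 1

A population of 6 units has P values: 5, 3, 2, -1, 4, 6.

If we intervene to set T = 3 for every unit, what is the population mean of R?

3

do(T=3) breaks T's dependence on P. With T=3 fixed, R across the units is 4, 2, 2, 2, 3, 5, mean 3.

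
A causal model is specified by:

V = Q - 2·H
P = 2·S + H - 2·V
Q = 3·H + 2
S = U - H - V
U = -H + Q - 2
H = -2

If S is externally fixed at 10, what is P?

18

The intervention breaks the incoming arrows to S: S = U - H - V no longer applies, and S = 10.
Q = 3·H + 2  [with H=-2]  = -4
V = Q - 2·H  [with Q=-4, H=-2]  = 0
P = 2·S + H - 2·V  [with S=10, H=-2, V=0]  = 18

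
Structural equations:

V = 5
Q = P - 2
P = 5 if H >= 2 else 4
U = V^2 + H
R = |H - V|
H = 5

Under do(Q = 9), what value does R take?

do(Q=9) replaces the equation Q = P - 2 with the constant Q = 9.
R is not downstream of the intervention, so its value is determined by the original equations.
R = |H - V|  [with H=5, V=5]  = 0

0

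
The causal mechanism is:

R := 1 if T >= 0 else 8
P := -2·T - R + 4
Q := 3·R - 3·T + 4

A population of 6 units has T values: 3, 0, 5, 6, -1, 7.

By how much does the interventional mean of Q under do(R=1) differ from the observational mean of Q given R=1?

2.6

do(R=1) breaks R's dependence on T. With R=1 fixed, Q across the units is -2, 7, -8, -11, 10, -14, mean -3.
Observing R=1 restricts to units where R's equation naturally yields 1: T ∈ {3, 0, 5, 6, 7}. In that subpopulation Q = -2, 7, -8, -11, -14, mean -5.6.
Difference = -3 − (-5.6) = 2.6.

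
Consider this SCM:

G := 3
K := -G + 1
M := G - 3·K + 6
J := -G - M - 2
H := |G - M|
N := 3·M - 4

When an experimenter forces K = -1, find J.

Under do(K=-1), the mechanism K := -G + 1 is discarded; K is fixed at -1.
M = G - 3·K + 6  [with G=3, K=-1]  = 12
J = -G - M - 2  [with G=3, M=12]  = -17

-17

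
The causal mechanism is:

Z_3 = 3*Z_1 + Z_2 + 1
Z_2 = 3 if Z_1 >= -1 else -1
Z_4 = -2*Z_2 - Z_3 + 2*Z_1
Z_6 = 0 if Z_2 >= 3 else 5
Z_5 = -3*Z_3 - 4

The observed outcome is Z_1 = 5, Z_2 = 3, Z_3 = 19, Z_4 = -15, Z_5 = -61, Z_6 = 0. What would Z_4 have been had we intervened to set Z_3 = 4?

The intervention breaks the incoming arrows to Z_3: Z_3 = 3*Z_1 + Z_2 + 1 no longer applies, and Z_3 = 4.
Z_2 = 3 if Z_1 >= -1 else -1  [with Z_1=5]  = 3
Z_4 = -2*Z_2 - Z_3 + 2*Z_1  [with Z_2=3, Z_3=4, Z_1=5]  = 0

0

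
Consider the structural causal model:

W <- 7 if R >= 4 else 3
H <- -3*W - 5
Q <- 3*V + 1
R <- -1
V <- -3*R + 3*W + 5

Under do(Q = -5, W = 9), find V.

35

Setting Q = -5, W = 9 by intervention discards those variables' equations.
V = -3*R + 3*W + 5  [with R=-1, W=9]  = 35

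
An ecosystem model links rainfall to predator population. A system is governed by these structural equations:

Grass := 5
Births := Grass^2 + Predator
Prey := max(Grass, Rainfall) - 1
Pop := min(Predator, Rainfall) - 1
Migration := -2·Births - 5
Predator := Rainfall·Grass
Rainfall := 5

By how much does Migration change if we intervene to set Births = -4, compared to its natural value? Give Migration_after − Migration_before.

108

The intervention breaks the incoming arrows to Births: Births := Grass^2 + Predator no longer applies, and Births = -4.
Migration = -2·Births - 5  [with Births=-4]  = 3
Without intervention: Predator = Rainfall·Grass  [with Rainfall=5, Grass=5]  = 25; Births = Grass^2 + Predator  [with Grass=5, Predator=25]  = 50; Migration = -2·Births - 5  [with Births=50]  = -105.
Change = 3 − (-105) = 108.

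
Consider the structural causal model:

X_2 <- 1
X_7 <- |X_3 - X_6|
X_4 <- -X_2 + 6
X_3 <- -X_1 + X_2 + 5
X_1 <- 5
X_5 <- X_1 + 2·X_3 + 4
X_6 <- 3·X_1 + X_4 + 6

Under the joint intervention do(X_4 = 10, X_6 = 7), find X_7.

6

Setting X_4 = 10, X_6 = 7 by intervention discards those variables' equations.
X_3 = -X_1 + X_2 + 5  [with X_1=5, X_2=1]  = 1
X_7 = |X_3 - X_6|  [with X_3=1, X_6=7]  = 6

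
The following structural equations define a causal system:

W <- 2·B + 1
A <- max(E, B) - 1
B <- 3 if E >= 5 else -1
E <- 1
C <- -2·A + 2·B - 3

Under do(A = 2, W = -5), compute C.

Setting A = 2, W = -5 by intervention discards those variables' equations.
B = 3 if E >= 5 else -1  [with E=1]  = -1
C = -2·A + 2·B - 3  [with A=2, B=-1]  = -9

-9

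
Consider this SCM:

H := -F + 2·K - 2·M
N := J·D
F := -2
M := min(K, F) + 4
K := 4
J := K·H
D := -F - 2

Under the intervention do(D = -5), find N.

-120

Intervening sets D = -5 and removes its equation (D := -F - 2).
M = min(K, F) + 4  [with K=4, F=-2]  = 2
H = -F + 2·K - 2·M  [with F=-2, K=4, M=2]  = 6
J = K·H  [with K=4, H=6]  = 24
N = J·D  [with J=24, D=-5]  = -120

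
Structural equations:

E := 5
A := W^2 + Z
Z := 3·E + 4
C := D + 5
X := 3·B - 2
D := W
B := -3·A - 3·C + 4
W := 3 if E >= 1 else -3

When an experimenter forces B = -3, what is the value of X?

do(B=-3) replaces the equation B := -3·A - 3·C + 4 with the constant B = -3.
X = 3·B - 2  [with B=-3]  = -11

-11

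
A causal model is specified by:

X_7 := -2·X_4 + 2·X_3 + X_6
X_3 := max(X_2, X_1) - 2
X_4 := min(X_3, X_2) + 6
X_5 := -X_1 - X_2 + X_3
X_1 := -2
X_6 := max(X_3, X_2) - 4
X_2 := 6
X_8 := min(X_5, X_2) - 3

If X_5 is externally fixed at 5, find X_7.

-10

Under do(X_5=5), the mechanism X_5 := -X_1 - X_2 + X_3 is discarded; X_5 is fixed at 5.
Since X_7 is not a descendant of the intervened variable, it is unaffected.
X_3 = max(X_2, X_1) - 2  [with X_2=6, X_1=-2]  = 4
X_4 = min(X_3, X_2) + 6  [with X_3=4, X_2=6]  = 10
X_6 = max(X_3, X_2) - 4  [with X_3=4, X_2=6]  = 2
X_7 = -2·X_4 + 2·X_3 + X_6  [with X_4=10, X_3=4, X_6=2]  = -10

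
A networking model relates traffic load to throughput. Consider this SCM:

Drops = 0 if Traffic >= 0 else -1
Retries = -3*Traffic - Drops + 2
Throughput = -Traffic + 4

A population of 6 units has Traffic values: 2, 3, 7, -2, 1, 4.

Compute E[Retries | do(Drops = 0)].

-5.5

Every unit gets Drops=0 under the intervention. Retries values become -4, -7, -19, 8, -1, -10; E[Retries|do(Drops=0)] = -5.5.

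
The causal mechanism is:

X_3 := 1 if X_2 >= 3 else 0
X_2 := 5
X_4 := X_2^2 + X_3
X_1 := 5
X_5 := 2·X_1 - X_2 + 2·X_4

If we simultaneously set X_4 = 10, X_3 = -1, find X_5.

25

The joint intervention fixes X_4 = 10, X_3 = -1, removing each variable's own equation.
X_5 = 2·X_1 - X_2 + 2·X_4  [with X_1=5, X_2=5, X_4=10]  = 25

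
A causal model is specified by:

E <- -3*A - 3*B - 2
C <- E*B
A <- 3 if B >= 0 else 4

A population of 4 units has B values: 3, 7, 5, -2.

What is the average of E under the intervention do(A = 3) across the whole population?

-20.75

do(A=3) breaks A's dependence on B. With A=3 fixed, E across the units is -20, -32, -26, -5, mean -20.75.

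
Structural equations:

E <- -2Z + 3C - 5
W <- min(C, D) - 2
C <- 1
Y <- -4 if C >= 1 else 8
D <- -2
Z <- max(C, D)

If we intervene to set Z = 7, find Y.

-4

The intervention breaks the incoming arrows to Z: Z <- max(C, D) no longer applies, and Z = 7.
No directed path runs from Z to Y, so Y keeps its natural value.
Y = -4 if C >= 1 else 8  [with C=1]  = -4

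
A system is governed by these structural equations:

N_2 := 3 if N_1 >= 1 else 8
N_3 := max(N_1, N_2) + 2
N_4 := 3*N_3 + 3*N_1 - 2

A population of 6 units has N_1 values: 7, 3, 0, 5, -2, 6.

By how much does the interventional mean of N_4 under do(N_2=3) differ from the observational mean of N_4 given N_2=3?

Under do(N_2=3), N_2's equation is replaced by N_2=3 for every unit. Per-unit N_4: 46, 22, 13, 34, 7, 40. Mean = 27.
Observing N_2=3 restricts to units where N_2's equation naturally yields 3: N_1 ∈ {7, 3, 5, 6}. In that subpopulation N_4 = 46, 22, 34, 40, mean 35.5.
Difference = 27 − 35.5 = -8.5.

-8.5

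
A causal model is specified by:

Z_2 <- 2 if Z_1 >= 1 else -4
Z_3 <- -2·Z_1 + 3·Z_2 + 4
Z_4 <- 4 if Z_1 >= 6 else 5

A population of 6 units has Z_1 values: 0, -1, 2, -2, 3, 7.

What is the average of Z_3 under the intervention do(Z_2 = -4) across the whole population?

-11

The intervention sets Z_2=-4 in all 6 units regardless of Z_1. Recomputing Z_3 per unit gives -8, -6, -12, -4, -14, -22; average -11.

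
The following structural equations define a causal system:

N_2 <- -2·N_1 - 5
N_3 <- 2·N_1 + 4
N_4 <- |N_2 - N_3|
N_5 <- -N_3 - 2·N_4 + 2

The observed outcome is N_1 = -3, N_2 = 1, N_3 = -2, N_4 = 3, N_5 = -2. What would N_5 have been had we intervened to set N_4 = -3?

10

Intervening sets N_4 = -3 and removes its equation (N_4 <- |N_2 - N_3|).
N_3 = 2·N_1 + 4  [with N_1=-3]  = -2
N_5 = -N_3 - 2·N_4 + 2  [with N_3=-2, N_4=-3]  = 10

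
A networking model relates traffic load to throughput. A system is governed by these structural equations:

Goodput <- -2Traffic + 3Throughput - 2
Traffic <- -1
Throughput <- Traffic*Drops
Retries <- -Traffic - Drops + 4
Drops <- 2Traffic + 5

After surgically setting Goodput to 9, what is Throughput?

The intervention breaks the incoming arrows to Goodput: Goodput <- -2Traffic + 3Throughput - 2 no longer applies, and Goodput = 9.
Since Throughput is not a descendant of the intervened variable, it is unaffected.
Drops = 2Traffic + 5  [with Traffic=-1]  = 3
Throughput = Traffic*Drops  [with Traffic=-1, Drops=3]  = -3

-3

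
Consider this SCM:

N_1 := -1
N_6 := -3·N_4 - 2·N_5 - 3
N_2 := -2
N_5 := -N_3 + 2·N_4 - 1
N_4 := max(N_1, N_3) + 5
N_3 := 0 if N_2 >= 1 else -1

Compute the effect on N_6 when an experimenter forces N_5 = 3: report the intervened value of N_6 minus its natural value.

10

The intervention breaks the incoming arrows to N_5: N_5 := -N_3 + 2·N_4 - 1 no longer applies, and N_5 = 3.
N_3 = 0 if N_2 >= 1 else -1  [with N_2=-2]  = -1
N_4 = max(N_1, N_3) + 5  [with N_1=-1, N_3=-1]  = 4
N_6 = -3·N_4 - 2·N_5 - 3  [with N_4=4, N_5=3]  = -21
Without intervention: N_3 = 0 if N_2 >= 1 else -1  [with N_2=-2]  = -1; N_4 = max(N_1, N_3) + 5  [with N_1=-1, N_3=-1]  = 4; N_5 = -N_3 + 2·N_4 - 1  [with N_3=-1, N_4=4]  = 8; N_6 = -3·N_4 - 2·N_5 - 3  [with N_4=4, N_5=8]  = -31.
Change = -21 − (-31) = 10.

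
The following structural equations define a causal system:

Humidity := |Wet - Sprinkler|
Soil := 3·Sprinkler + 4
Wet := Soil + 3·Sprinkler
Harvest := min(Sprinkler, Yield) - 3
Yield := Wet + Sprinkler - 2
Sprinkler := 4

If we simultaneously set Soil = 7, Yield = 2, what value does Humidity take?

15

The joint intervention fixes Soil = 7, Yield = 2, removing each variable's own equation.
Wet = Soil + 3·Sprinkler  [with Soil=7, Sprinkler=4]  = 19
Humidity = |Wet - Sprinkler|  [with Wet=19, Sprinkler=4]  = 15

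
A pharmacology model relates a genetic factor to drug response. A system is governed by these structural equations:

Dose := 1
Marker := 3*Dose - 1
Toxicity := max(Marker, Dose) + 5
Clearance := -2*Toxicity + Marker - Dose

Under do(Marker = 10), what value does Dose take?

Under do(Marker=10), the mechanism Marker := 3*Dose - 1 is discarded; Marker is fixed at 10.
Dose is not downstream of the intervention, so its value is determined by the original equations.

1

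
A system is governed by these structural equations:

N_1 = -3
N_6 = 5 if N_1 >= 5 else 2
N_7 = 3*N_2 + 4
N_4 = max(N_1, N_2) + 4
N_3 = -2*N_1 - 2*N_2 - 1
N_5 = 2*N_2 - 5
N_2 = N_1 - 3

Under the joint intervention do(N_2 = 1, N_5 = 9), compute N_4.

5

The joint intervention fixes N_2 = 1, N_5 = 9, removing each variable's own equation.
N_4 = max(N_1, N_2) + 4  [with N_1=-3, N_2=1]  = 5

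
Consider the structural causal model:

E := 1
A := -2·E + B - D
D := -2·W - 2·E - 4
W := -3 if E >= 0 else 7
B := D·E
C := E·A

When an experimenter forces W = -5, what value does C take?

Under do(W=-5), the mechanism W := -3 if E >= 0 else 7 is discarded; W is fixed at -5.
D = -2·W - 2·E - 4  [with W=-5, E=1]  = 4
B = D·E  [with D=4, E=1]  = 4
A = -2·E + B - D  [with E=1, B=4, D=4]  = -2
C = E·A  [with E=1, A=-2]  = -2

-2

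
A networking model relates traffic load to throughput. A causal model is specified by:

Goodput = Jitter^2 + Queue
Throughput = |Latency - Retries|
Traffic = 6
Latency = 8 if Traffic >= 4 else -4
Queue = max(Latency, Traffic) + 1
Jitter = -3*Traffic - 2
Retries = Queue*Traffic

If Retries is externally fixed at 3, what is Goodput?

The intervention breaks the incoming arrows to Retries: Retries = Queue*Traffic no longer applies, and Retries = 3.
No directed path runs from Retries to Goodput, so Goodput keeps its natural value.
Latency = 8 if Traffic >= 4 else -4  [with Traffic=6]  = 8
Queue = max(Latency, Traffic) + 1  [with Latency=8, Traffic=6]  = 9
Jitter = -3*Traffic - 2  [with Traffic=6]  = -20
Goodput = Jitter^2 + Queue  [with Jitter=-20, Queue=9]  = 409

409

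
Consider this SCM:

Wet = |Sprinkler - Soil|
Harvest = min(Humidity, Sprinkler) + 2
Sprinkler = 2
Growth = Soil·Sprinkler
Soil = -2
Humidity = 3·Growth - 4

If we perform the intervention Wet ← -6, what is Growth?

The intervention breaks the incoming arrows to Wet: Wet = |Sprinkler - Soil| no longer applies, and Wet = -6.
Growth is not downstream of the intervention, so its value is determined by the original equations.
Growth = Soil·Sprinkler  [with Soil=-2, Sprinkler=2]  = -4

-4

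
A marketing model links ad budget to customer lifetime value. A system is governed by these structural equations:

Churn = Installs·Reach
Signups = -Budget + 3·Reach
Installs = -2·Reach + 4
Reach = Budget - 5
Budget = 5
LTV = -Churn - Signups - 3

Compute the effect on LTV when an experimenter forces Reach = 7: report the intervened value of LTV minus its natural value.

49

Under do(Reach=7), the mechanism Reach = Budget - 5 is discarded; Reach is fixed at 7.
Installs = -2·Reach + 4  [with Reach=7]  = -10
Signups = -Budget + 3·Reach  [with Budget=5, Reach=7]  = 16
Churn = Installs·Reach  [with Installs=-10, Reach=7]  = -70
LTV = -Churn - Signups - 3  [with Churn=-70, Signups=16]  = 51
Without intervention: Reach = Budget - 5  [with Budget=5]  = 0; Installs = -2·Reach + 4  [with Reach=0]  = 4; Signups = -Budget + 3·Reach  [with Budget=5, Reach=0]  = -5; Churn = Installs·Reach  [with Installs=4, Reach=0]  = 0; LTV = -Churn - Signups - 3  [with Churn=0, Signups=-5]  = 2.
Change = 51 − 2 = 49.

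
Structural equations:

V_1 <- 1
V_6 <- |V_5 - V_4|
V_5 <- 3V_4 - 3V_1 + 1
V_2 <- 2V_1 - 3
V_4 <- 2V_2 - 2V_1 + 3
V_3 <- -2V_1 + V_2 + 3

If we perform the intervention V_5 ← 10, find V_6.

11

The intervention breaks the incoming arrows to V_5: V_5 <- 3V_4 - 3V_1 + 1 no longer applies, and V_5 = 10.
V_2 = 2V_1 - 3  [with V_1=1]  = -1
V_4 = 2V_2 - 2V_1 + 3  [with V_2=-1, V_1=1]  = -1
V_6 = |V_5 - V_4|  [with V_5=10, V_4=-1]  = 11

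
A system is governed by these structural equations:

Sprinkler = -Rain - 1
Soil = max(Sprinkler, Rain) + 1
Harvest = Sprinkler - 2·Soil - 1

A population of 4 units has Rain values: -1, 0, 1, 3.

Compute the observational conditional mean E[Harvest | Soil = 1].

Conditioning on Soil=1 selects the 2 unit(s) with Rain ∈ {-1, 0}. Their Harvest values: -3, -4. Mean = -3.5.

-3.5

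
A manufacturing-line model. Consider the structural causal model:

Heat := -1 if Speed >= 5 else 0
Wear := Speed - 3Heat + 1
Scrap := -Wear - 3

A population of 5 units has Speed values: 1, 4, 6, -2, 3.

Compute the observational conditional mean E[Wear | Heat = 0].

Observing Heat=0 restricts to units where Heat's equation naturally yields 0: Speed ∈ {1, 4, -2, 3}. In that subpopulation Wear = 2, 5, -1, 4, mean 2.5.

2.5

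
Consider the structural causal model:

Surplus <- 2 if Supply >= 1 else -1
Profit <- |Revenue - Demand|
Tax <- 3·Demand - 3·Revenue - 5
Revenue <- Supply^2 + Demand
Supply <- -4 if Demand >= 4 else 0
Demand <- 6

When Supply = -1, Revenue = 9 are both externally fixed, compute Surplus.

-1

Under do(Supply = -1, Revenue = 9), each intervened variable's structural equation is replaced by its fixed value.
Surplus = 2 if Supply >= 1 else -1  [with Supply=-1]  = -1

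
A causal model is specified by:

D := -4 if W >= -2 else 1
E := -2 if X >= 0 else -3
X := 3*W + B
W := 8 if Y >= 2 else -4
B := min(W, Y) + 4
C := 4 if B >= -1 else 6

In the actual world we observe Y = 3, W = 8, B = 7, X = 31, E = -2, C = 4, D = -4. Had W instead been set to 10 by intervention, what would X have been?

Under do(W=10), the mechanism W := 8 if Y >= 2 else -4 is discarded; W is fixed at 10.
B = min(W, Y) + 4  [with W=10, Y=3]  = 7
X = 3*W + B  [with W=10, B=7]  = 37

37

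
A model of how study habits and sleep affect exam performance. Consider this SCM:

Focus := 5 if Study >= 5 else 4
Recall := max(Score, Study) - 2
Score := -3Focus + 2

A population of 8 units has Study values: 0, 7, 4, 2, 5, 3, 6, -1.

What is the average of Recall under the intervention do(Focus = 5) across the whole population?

1.25

The intervention sets Focus=5 in all 8 units regardless of Study. Recomputing Recall per unit gives -2, 5, 2, 0, 3, 1, 4, -3; average 1.25.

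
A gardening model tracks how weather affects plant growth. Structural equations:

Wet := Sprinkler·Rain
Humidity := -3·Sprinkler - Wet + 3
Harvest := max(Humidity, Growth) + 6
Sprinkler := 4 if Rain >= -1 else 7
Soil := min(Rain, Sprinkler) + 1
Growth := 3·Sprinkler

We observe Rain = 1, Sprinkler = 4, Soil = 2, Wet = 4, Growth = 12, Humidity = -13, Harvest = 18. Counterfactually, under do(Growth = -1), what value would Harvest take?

Under do(Growth=-1), the mechanism Growth := 3·Sprinkler is discarded; Growth is fixed at -1.
Sprinkler = 4 if Rain >= -1 else 7  [with Rain=1]  = 4
Wet = Sprinkler·Rain  [with Sprinkler=4, Rain=1]  = 4
Humidity = -3·Sprinkler - Wet + 3  [with Sprinkler=4, Wet=4]  = -13
Harvest = max(Humidity, Growth) + 6  [with Humidity=-13, Growth=-1]  = 5

5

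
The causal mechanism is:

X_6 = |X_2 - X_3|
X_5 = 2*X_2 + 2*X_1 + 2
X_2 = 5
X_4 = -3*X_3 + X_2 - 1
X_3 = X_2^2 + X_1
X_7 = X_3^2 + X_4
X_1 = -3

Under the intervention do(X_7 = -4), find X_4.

Under do(X_7=-4), the mechanism X_7 = X_3^2 + X_4 is discarded; X_7 is fixed at -4.
Since X_4 is not a descendant of the intervened variable, it is unaffected.
X_3 = X_2^2 + X_1  [with X_2=5, X_1=-3]  = 22
X_4 = -3*X_3 + X_2 - 1  [with X_3=22, X_2=5]  = -62

-62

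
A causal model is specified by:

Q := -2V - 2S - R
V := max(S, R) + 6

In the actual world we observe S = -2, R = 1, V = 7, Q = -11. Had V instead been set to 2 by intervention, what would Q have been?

The intervention breaks the incoming arrows to V: V := max(S, R) + 6 no longer applies, and V = 2.
Q = -2V - 2S - R  [with V=2, S=-2, R=1]  = -1

-1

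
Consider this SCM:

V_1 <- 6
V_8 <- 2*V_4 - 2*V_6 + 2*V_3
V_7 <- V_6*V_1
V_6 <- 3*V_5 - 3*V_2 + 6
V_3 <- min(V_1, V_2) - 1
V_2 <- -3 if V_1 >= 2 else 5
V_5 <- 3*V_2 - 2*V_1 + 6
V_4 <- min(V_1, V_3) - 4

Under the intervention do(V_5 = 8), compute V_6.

39

The intervention breaks the incoming arrows to V_5: V_5 <- 3*V_2 - 2*V_1 + 6 no longer applies, and V_5 = 8.
V_2 = -3 if V_1 >= 2 else 5  [with V_1=6]  = -3
V_6 = 3*V_5 - 3*V_2 + 6  [with V_5=8, V_2=-3]  = 39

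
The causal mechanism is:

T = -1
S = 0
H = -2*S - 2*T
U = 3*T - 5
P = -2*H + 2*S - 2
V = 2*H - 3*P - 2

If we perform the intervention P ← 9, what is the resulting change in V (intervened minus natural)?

-45

The intervention breaks the incoming arrows to P: P = -2*H + 2*S - 2 no longer applies, and P = 9.
H = -2*S - 2*T  [with S=0, T=-1]  = 2
V = 2*H - 3*P - 2  [with H=2, P=9]  = -25
Without intervention: H = -2*S - 2*T  [with S=0, T=-1]  = 2; P = -2*H + 2*S - 2  [with H=2, S=0]  = -6; V = 2*H - 3*P - 2  [with H=2, P=-6]  = 20.
Change = -25 − 20 = -45.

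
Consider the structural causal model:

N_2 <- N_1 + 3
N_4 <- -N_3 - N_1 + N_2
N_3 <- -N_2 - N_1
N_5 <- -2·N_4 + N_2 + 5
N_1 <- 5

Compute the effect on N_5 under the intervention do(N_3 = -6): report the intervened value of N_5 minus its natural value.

14

do(N_3=-6) replaces the equation N_3 <- -N_2 - N_1 with the constant N_3 = -6.
N_2 = N_1 + 3  [with N_1=5]  = 8
N_4 = -N_3 - N_1 + N_2  [with N_3=-6, N_1=5, N_2=8]  = 9
N_5 = -2·N_4 + N_2 + 5  [with N_4=9, N_2=8]  = -5
Without intervention: N_2 = N_1 + 3  [with N_1=5]  = 8; N_3 = -N_2 - N_1  [with N_2=8, N_1=5]  = -13; N_4 = -N_3 - N_1 + N_2  [with N_3=-13, N_1=5, N_2=8]  = 16; N_5 = -2·N_4 + N_2 + 5  [with N_4=16, N_2=8]  = -19.
Change = -5 − (-19) = 14.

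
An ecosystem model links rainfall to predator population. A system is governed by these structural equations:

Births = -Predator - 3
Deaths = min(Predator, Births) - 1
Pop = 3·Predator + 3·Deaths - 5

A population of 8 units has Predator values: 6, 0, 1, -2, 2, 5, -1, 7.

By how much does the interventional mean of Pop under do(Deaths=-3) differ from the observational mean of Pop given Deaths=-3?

do(Deaths=-3) breaks Deaths's dependence on Predator. With Deaths=-3 fixed, Pop across the units is 4, -14, -11, -20, -8, 1, -17, 7, mean -7.25.
Observing Deaths=-3 restricts to units where Deaths's equation naturally yields -3: Predator ∈ {-2, -1}. In that subpopulation Pop = -20, -17, mean -18.5.
Difference = -7.25 − (-18.5) = 11.25.

11.25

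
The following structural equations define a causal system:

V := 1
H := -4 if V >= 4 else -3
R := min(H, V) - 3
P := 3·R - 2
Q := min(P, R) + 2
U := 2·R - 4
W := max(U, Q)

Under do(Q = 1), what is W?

1

Under do(Q=1), the mechanism Q := min(P, R) + 2 is discarded; Q is fixed at 1.
H = -4 if V >= 4 else -3  [with V=1]  = -3
R = min(H, V) - 3  [with H=-3, V=1]  = -6
U = 2·R - 4  [with R=-6]  = -16
W = max(U, Q)  [with U=-16, Q=1]  = 1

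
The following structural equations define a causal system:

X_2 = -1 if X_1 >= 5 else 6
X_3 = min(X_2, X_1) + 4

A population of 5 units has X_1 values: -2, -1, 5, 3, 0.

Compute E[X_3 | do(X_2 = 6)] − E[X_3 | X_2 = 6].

do(X_2=6) breaks X_2's dependence on X_1. With X_2=6 fixed, X_3 across the units is 2, 3, 9, 7, 4, mean 5.
E[X_3|X_2=6] averages over only the 4 units with X_2=6 (X_1 = -2, -1, 3, 0): X_3 = 2, 3, 7, 4, mean 4.
Difference = 5 − 4 = 1.

1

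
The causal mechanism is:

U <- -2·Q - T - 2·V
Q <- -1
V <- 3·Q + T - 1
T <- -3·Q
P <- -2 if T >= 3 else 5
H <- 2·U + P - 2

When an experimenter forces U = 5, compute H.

The intervention breaks the incoming arrows to U: U <- -2·Q - T - 2·V no longer applies, and U = 5.
T = -3·Q  [with Q=-1]  = 3
P = -2 if T >= 3 else 5  [with T=3]  = -2
H = 2·U + P - 2  [with U=5, P=-2]  = 6

6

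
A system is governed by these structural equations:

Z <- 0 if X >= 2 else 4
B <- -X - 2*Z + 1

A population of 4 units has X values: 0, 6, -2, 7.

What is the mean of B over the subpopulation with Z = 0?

-5.5

Conditioning on Z=0 selects the 2 unit(s) with X ∈ {6, 7}. Their B values: -5, -6. Mean = -5.5.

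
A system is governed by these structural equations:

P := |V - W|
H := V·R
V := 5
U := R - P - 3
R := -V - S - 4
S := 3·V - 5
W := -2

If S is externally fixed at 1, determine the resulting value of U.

The intervention breaks the incoming arrows to S: S := 3·V - 5 no longer applies, and S = 1.
R = -V - S - 4  [with V=5, S=1]  = -10
P = |V - W|  [with V=5, W=-2]  = 7
U = R - P - 3  [with R=-10, P=7]  = -20

-20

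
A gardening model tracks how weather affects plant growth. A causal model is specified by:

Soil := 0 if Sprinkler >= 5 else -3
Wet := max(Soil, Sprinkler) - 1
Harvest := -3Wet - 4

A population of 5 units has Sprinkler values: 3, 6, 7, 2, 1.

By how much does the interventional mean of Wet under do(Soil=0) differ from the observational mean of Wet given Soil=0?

-2.7

Under do(Soil=0), Soil's equation is replaced by Soil=0 for every unit. Per-unit Wet: 2, 5, 6, 1, 0. Mean = 2.8.
Conditioning on Soil=0 selects the 2 unit(s) with Sprinkler ∈ {6, 7}. Their Wet values: 5, 6. Mean = 5.5.
Difference = 2.8 − 5.5 = -2.7.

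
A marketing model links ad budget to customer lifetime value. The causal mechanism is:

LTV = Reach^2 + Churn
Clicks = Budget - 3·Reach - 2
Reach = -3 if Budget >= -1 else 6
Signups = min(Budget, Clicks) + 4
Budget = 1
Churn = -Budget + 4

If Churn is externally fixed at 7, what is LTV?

16

The intervention breaks the incoming arrows to Churn: Churn = -Budget + 4 no longer applies, and Churn = 7.
Reach = -3 if Budget >= -1 else 6  [with Budget=1]  = -3
LTV = Reach^2 + Churn  [with Reach=-3, Churn=7]  = 16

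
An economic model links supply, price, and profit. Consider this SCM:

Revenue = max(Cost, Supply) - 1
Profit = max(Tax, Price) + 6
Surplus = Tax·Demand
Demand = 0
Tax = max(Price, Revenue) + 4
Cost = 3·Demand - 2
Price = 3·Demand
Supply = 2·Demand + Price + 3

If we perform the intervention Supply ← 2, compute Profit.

The intervention breaks the incoming arrows to Supply: Supply = 2·Demand + Price + 3 no longer applies, and Supply = 2.
Price = 3·Demand  [with Demand=0]  = 0
Cost = 3·Demand - 2  [with Demand=0]  = -2
Revenue = max(Cost, Supply) - 1  [with Cost=-2, Supply=2]  = 1
Tax = max(Price, Revenue) + 4  [with Price=0, Revenue=1]  = 5
Profit = max(Tax, Price) + 6  [with Tax=5, Price=0]  = 11

11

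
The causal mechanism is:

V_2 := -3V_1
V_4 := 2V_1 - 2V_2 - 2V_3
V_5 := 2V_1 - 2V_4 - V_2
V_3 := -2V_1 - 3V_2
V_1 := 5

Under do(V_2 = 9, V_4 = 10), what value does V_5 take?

-19

Setting V_2 = 9, V_4 = 10 by intervention discards those variables' equations.
V_5 = 2V_1 - 2V_4 - V_2  [with V_1=5, V_4=10, V_2=9]  = -19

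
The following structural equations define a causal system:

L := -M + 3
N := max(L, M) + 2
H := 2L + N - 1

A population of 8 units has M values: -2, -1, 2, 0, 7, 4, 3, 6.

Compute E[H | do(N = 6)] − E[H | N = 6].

Under do(N=6), N's equation is replaced by N=6 for every unit. Per-unit H: 15, 13, 7, 11, -3, 3, 5, -1. Mean = 6.25.
Observing N=6 restricts to units where N's equation naturally yields 6: M ∈ {-1, 4}. In that subpopulation H = 13, 3, mean 8.
Difference = 6.25 − 8 = -1.75.

-1.75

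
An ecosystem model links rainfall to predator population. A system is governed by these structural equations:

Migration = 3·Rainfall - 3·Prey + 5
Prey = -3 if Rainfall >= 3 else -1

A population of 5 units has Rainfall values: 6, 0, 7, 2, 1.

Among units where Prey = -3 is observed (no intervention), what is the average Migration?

E[Migration|Prey=-3] averages over only the 2 units with Prey=-3 (Rainfall = 6, 7): Migration = 32, 35, mean 33.5.

33.5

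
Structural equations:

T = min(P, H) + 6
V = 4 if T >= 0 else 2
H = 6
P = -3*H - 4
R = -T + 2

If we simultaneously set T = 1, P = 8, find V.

4

The joint intervention fixes T = 1, P = 8, removing each variable's own equation.
V = 4 if T >= 0 else 2  [with T=1]  = 4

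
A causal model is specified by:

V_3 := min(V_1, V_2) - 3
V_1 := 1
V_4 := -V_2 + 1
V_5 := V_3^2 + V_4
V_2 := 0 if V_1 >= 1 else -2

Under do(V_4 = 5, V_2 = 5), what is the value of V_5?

The joint intervention fixes V_4 = 5, V_2 = 5, removing each variable's own equation.
V_3 = min(V_1, V_2) - 3  [with V_1=1, V_2=5]  = -2
V_5 = V_3^2 + V_4  [with V_3=-2, V_4=5]  = 9

9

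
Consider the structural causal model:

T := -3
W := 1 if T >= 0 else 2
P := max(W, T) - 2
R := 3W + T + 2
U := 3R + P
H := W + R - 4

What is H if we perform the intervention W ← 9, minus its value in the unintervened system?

28

Under do(W=9), the mechanism W := 1 if T >= 0 else 2 is discarded; W is fixed at 9.
R = 3W + T + 2  [with W=9, T=-3]  = 26
H = W + R - 4  [with W=9, R=26]  = 31
Without intervention: W = 1 if T >= 0 else 2  [with T=-3]  = 2; R = 3W + T + 2  [with W=2, T=-3]  = 5; H = W + R - 4  [with W=2, R=5]  = 3.
Change = 31 − 3 = 28.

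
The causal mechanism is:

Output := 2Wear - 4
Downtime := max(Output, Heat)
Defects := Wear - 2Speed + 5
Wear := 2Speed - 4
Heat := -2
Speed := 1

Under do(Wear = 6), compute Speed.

1

Under do(Wear=6), the mechanism Wear := 2Speed - 4 is discarded; Wear is fixed at 6.
Speed is not downstream of the intervention, so its value is determined by the original equations.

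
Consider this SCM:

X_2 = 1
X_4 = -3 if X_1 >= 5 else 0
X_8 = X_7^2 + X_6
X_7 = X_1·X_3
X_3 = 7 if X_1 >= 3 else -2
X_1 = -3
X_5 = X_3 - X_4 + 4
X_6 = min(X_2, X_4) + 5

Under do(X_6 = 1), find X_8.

Intervening sets X_6 = 1 and removes its equation (X_6 = min(X_2, X_4) + 5).
X_3 = 7 if X_1 >= 3 else -2  [with X_1=-3]  = -2
X_7 = X_1·X_3  [with X_1=-3, X_3=-2]  = 6
X_8 = X_7^2 + X_6  [with X_7=6, X_6=1]  = 37

37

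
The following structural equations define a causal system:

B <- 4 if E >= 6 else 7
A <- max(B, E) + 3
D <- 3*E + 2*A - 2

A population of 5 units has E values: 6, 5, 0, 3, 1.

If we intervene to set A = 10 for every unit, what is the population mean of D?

27

Under do(A=10), A's equation is replaced by A=10 for every unit. Per-unit D: 36, 33, 18, 27, 21. Mean = 27.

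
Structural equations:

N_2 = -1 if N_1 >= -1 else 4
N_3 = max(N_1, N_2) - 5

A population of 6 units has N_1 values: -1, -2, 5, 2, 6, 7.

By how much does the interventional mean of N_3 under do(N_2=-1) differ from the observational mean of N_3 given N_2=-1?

-0.8

do(N_2=-1) breaks N_2's dependence on N_1. With N_2=-1 fixed, N_3 across the units is -6, -6, 0, -3, 1, 2, mean -2.
Observing N_2=-1 restricts to units where N_2's equation naturally yields -1: N_1 ∈ {-1, 5, 2, 6, 7}. In that subpopulation N_3 = -6, 0, -3, 1, 2, mean -1.2.
Difference = -2 − (-1.2) = -0.8.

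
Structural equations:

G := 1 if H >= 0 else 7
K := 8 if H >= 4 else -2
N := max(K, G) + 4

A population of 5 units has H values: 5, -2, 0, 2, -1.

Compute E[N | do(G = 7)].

do(G=7) breaks G's dependence on H. With G=7 fixed, N across the units is 12, 11, 11, 11, 11, mean 11.2.

11.2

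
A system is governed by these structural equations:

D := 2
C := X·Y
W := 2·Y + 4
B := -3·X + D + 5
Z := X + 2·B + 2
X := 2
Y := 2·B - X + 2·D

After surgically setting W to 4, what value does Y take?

The intervention breaks the incoming arrows to W: W := 2·Y + 4 no longer applies, and W = 4.
Y is not downstream of the intervention, so its value is determined by the original equations.
B = -3·X + D + 5  [with X=2, D=2]  = 1
Y = 2·B - X + 2·D  [with B=1, X=2, D=2]  = 4

4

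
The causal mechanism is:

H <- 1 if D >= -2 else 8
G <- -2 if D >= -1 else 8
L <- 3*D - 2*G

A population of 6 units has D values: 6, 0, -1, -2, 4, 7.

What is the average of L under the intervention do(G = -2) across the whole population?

Every unit gets G=-2 under the intervention. L values become 22, 4, 1, -2, 16, 25; E[L|do(G=-2)] = 11.

11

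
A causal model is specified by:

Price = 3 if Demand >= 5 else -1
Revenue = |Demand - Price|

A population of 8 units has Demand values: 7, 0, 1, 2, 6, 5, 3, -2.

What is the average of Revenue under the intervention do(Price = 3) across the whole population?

2.5

Every unit gets Price=3 under the intervention. Revenue values become 4, 3, 2, 1, 3, 2, 0, 5; E[Revenue|do(Price=3)] = 2.5.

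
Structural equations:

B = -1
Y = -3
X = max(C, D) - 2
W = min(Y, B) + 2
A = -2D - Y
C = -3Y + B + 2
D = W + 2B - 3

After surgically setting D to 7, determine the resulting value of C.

The intervention breaks the incoming arrows to D: D = W + 2B - 3 no longer applies, and D = 7.
Since C is not a descendant of the intervened variable, it is unaffected.
C = -3Y + B + 2  [with Y=-3, B=-1]  = 10

10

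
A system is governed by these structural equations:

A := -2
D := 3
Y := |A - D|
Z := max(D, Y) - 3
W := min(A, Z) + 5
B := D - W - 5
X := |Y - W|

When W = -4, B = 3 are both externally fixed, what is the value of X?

9

Under do(W = -4, B = 3), each intervened variable's structural equation is replaced by its fixed value.
Y = |A - D|  [with A=-2, D=3]  = 5
X = |Y - W|  [with Y=5, W=-4]  = 9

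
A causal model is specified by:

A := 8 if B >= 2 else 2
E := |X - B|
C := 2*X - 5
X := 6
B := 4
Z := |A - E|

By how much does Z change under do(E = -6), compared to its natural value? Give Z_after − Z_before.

8

Under do(E=-6), the mechanism E := |X - B| is discarded; E is fixed at -6.
A = 8 if B >= 2 else 2  [with B=4]  = 8
Z = |A - E|  [with A=8, E=-6]  = 14
Without intervention: E = |X - B|  [with X=6, B=4]  = 2; A = 8 if B >= 2 else 2  [with B=4]  = 8; Z = |A - E|  [with A=8, E=2]  = 6.
Change = 14 − 6 = 8.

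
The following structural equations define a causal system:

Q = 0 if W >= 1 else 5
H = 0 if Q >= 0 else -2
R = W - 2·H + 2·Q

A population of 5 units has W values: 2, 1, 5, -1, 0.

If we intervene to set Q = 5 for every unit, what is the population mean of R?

11.4

The intervention sets Q=5 in all 5 units regardless of W. Recomputing R per unit gives 12, 11, 15, 9, 10; average 11.4.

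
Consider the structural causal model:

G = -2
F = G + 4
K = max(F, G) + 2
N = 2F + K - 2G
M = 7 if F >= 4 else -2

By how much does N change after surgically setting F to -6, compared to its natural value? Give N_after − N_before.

Under do(F=-6), the mechanism F = G + 4 is discarded; F is fixed at -6.
K = max(F, G) + 2  [with F=-6, G=-2]  = 0
N = 2F + K - 2G  [with F=-6, K=0, G=-2]  = -8
Without intervention: F = G + 4  [with G=-2]  = 2; K = max(F, G) + 2  [with F=2, G=-2]  = 4; N = 2F + K - 2G  [with F=2, K=4, G=-2]  = 12.
Change = -8 − 12 = -20.

-20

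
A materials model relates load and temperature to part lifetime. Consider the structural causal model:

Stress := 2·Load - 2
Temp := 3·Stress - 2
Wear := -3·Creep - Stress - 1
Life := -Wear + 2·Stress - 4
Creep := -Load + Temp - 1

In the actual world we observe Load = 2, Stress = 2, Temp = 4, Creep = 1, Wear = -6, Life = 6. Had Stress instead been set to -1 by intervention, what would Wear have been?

do(Stress=-1) replaces the equation Stress := 2·Load - 2 with the constant Stress = -1.
Temp = 3·Stress - 2  [with Stress=-1]  = -5
Creep = -Load + Temp - 1  [with Load=2, Temp=-5]  = -8
Wear = -3·Creep - Stress - 1  [with Creep=-8, Stress=-1]  = 24

24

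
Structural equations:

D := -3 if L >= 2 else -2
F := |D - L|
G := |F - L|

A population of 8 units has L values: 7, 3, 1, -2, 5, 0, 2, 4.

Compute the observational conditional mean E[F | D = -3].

Observing D=-3 restricts to units where D's equation naturally yields -3: L ∈ {7, 3, 5, 2, 4}. In that subpopulation F = 10, 6, 8, 5, 7, mean 7.2.

7.2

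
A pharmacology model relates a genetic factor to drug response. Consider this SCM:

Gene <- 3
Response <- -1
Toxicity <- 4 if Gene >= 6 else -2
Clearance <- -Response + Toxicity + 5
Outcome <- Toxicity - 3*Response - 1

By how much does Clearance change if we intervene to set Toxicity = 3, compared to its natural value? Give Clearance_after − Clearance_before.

5

The intervention breaks the incoming arrows to Toxicity: Toxicity <- 4 if Gene >= 6 else -2 no longer applies, and Toxicity = 3.
Clearance = -Response + Toxicity + 5  [with Response=-1, Toxicity=3]  = 9
Without intervention: Toxicity = 4 if Gene >= 6 else -2  [with Gene=3]  = -2; Clearance = -Response + Toxicity + 5  [with Response=-1, Toxicity=-2]  = 4.
Change = 9 − 4 = 5.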